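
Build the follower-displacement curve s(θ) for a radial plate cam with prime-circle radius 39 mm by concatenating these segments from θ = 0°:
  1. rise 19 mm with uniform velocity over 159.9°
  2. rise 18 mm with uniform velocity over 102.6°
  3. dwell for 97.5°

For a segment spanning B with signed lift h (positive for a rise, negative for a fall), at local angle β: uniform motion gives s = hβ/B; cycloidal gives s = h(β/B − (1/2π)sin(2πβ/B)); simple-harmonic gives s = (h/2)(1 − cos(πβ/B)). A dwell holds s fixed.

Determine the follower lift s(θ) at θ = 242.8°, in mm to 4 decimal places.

seg 1 [0°–159.9°] uniform, h=19: full span → s += 19 → s = 19.0000
seg 2 [159.9°–262.5°] uniform, h=18: θ=242.8° here. β=82.9, B=102.6. 18·82.9/102.6 = 14.5439 → s = 33.5439

33.5439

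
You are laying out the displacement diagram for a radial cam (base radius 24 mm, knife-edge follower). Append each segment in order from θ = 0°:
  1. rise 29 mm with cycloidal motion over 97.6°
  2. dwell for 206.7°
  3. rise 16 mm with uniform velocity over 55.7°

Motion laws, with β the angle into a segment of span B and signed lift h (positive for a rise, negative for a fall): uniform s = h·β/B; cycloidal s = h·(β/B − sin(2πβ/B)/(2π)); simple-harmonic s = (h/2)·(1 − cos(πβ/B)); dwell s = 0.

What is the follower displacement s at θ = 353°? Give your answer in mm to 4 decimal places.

seg 1 [0°–97.6°] cycloidal, h=29: full span → s += 29 → s = 29.0000
seg 2 [97.6°–304.3°] dwell: s stays 29.0000
seg 3 [304.3°–360°] uniform, h=16: θ=353° here. β=48.7, B=55.7. 16·48.7/55.7 = 13.9892 → s = 42.9892

42.9892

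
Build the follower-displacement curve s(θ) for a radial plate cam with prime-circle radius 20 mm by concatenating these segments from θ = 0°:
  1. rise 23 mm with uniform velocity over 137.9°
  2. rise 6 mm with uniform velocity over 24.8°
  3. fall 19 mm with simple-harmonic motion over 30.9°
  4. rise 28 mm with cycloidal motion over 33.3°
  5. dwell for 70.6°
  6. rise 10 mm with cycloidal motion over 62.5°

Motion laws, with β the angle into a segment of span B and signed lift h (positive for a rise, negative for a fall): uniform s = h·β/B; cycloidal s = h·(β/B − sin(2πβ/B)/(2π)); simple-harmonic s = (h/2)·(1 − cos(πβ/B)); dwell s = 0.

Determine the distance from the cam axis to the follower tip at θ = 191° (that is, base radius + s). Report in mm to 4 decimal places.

seg 1 [0°–137.9°] uniform, h=23: full span → s += 23 → s = 23.0000
seg 2 [137.9°–162.7°] uniform, h=6: full span → s += 6 → s = 29.0000
seg 3 [162.7°–193.6°] simple-harmonic, h=-19: θ=191° here. β=28.3, B=30.9. -19/2·(1 − cos(π·0.9159)) = -18.6700 → s = 10.3300
radial distance = base radius + s = 20 + 10.3300 = 30.3300

30.3300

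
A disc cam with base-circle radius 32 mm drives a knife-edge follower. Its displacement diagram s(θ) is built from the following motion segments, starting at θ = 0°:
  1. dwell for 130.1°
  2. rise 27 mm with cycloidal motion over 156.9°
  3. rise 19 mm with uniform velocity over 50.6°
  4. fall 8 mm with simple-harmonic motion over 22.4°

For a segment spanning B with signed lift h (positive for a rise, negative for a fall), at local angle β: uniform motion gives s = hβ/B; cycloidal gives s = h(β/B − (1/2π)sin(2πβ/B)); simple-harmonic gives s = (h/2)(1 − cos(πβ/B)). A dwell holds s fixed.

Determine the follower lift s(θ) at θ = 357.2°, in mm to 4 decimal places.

seg 1 [0°–130.1°] dwell: s stays 0.0000
seg 2 [130.1°–287°] cycloidal, h=27: full span → s += 27 → s = 27.0000
seg 3 [287°–337.6°] uniform, h=19: full span → s += 19 → s = 46.0000
seg 4 [337.6°–360°] simple-harmonic, h=-8: θ=357.2° here. β=19.6, B=22.4. -8/2·(1 − cos(π·0.8750)) = -7.6955 → s = 38.3045

38.3045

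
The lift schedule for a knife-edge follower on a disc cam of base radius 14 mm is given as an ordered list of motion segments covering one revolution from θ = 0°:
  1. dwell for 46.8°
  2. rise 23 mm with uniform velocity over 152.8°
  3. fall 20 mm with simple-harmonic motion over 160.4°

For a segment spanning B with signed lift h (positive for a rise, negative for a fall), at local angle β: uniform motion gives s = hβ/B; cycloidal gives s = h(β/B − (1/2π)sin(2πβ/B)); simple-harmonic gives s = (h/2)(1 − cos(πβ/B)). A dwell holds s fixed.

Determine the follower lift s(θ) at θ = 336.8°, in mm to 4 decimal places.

seg 1 [0°–46.8°] dwell: s stays 0.0000
seg 2 [46.8°–199.6°] uniform, h=23: full span → s += 23 → s = 23.0000
seg 3 [199.6°–360°] simple-harmonic, h=-20: θ=336.8° here. β=137.2, B=160.4. -20/2·(1 − cos(π·0.8554)) = -18.9853 → s = 4.0147

4.0147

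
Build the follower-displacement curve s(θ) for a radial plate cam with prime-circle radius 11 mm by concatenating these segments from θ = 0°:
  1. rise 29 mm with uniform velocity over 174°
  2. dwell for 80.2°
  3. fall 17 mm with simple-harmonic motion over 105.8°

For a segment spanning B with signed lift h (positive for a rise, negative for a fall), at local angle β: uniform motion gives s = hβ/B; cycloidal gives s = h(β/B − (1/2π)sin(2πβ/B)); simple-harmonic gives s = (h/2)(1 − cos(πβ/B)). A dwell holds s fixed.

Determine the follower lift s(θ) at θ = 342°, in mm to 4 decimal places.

seg 1 [0°–174°] uniform, h=29: full span → s += 29 → s = 29.0000
seg 2 [174°–254.2°] dwell: s stays 29.0000
seg 3 [254.2°–360°] simple-harmonic, h=-17: θ=342° here. β=87.8, B=105.8. -17/2·(1 − cos(π·0.8299)) = -15.8145 → s = 13.1855

13.1855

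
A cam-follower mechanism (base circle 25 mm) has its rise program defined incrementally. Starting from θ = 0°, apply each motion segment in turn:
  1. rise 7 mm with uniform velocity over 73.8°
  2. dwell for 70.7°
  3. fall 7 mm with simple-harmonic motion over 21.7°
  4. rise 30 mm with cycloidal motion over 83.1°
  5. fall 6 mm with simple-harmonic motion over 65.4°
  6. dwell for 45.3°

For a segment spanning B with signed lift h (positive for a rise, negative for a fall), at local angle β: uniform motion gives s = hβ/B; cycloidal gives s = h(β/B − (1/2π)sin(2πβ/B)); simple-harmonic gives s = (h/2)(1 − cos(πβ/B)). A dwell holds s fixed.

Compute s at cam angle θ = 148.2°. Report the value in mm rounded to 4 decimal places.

seg 1 [0°–73.8°] uniform, h=7: full span → s += 7 → s = 7.0000
seg 2 [73.8°–144.5°] dwell: s stays 7.0000
seg 3 [144.5°–166.2°] simple-harmonic, h=-7: θ=148.2° here. β=3.7, B=21.7. -7/2·(1 − cos(π·0.1705)) = -0.4902 → s = 6.5098

6.5098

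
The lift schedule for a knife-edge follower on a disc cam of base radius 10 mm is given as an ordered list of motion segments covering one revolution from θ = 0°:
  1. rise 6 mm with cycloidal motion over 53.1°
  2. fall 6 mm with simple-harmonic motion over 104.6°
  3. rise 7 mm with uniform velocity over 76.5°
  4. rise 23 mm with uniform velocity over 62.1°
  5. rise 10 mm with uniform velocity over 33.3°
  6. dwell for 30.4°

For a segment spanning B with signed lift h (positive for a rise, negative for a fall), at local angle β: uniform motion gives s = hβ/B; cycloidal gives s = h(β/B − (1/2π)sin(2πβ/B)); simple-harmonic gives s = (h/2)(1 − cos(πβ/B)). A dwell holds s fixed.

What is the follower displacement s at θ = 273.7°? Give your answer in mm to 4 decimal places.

seg 1 [0°–53.1°] cycloidal, h=6: full span → s += 6 → s = 6.0000
seg 2 [53.1°–157.7°] simple-harmonic, h=-6: full span → s += -6 → s = 0.0000
seg 3 [157.7°–234.2°] uniform, h=7: full span → s += 7 → s = 7.0000
seg 4 [234.2°–296.3°] uniform, h=23: θ=273.7° here. β=39.5, B=62.1. 23·39.5/62.1 = 14.6296 → s = 21.6296

21.6296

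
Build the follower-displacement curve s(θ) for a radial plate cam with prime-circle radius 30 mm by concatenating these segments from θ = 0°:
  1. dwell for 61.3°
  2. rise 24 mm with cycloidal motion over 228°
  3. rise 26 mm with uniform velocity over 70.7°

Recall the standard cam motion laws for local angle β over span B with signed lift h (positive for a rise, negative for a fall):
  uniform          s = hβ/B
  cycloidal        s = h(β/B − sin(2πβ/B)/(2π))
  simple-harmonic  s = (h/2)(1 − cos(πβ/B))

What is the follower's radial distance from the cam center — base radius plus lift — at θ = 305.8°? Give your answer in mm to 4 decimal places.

seg 1 [0°–61.3°] dwell: s stays 0.0000
seg 2 [61.3°–289.3°] cycloidal, h=24: full span → s += 24 → s = 24.0000
seg 3 [289.3°–360°] uniform, h=26: θ=305.8° here. β=16.5, B=70.7. 26·16.5/70.7 = 6.0679 → s = 30.0679
radial distance = base radius + s = 30 + 30.0679 = 60.0679

60.0679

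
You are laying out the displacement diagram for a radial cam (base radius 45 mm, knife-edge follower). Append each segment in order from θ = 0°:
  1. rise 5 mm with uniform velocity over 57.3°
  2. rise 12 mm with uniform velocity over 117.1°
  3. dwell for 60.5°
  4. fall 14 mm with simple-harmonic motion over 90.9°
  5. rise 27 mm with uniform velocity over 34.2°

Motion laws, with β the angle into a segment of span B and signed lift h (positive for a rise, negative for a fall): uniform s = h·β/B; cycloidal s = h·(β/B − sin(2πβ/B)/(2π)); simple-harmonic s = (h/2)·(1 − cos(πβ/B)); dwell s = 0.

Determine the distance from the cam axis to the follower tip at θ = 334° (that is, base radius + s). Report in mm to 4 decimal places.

seg 1 [0°–57.3°] uniform, h=5: full span → s += 5 → s = 5.0000
seg 2 [57.3°–174.4°] uniform, h=12: full span → s += 12 → s = 17.0000
seg 3 [174.4°–234.9°] dwell: s stays 17.0000
seg 4 [234.9°–325.8°] simple-harmonic, h=-14: full span → s += -14 → s = 3.0000
seg 5 [325.8°–360°] uniform, h=27: θ=334° here. β=8.2, B=34.2. 27·8.2/34.2 = 6.4737 → s = 9.4737
radial distance = base radius + s = 45 + 9.4737 = 54.4737

54.4737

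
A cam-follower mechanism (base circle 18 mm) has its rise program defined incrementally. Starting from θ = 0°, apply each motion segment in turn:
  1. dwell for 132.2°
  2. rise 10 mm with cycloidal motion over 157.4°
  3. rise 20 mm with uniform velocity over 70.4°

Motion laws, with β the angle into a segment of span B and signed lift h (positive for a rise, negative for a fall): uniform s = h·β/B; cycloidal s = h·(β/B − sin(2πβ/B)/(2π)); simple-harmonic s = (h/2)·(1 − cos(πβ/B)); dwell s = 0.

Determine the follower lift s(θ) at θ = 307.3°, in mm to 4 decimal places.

seg 1 [0°–132.2°] dwell: s stays 0.0000
seg 2 [132.2°–289.6°] cycloidal, h=10: full span → s += 10 → s = 10.0000
seg 3 [289.6°–360°] uniform, h=20: θ=307.3° here. β=17.7, B=70.4. 20·17.7/70.4 = 5.0284 → s = 15.0284

15.0284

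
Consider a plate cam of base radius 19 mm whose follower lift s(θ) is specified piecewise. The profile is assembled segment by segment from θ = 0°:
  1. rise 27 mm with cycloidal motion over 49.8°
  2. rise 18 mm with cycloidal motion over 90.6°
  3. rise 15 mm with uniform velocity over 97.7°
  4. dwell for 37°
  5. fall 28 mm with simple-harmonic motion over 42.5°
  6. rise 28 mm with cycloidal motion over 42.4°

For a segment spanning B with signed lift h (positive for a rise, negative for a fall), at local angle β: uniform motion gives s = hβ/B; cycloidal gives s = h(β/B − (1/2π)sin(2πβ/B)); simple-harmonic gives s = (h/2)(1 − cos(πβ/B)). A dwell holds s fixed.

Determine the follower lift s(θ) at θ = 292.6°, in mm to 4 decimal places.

seg 1 [0°–49.8°] cycloidal, h=27: full span → s += 27 → s = 27.0000
seg 2 [49.8°–140.4°] cycloidal, h=18: full span → s += 18 → s = 45.0000
seg 3 [140.4°–238.1°] uniform, h=15: full span → s += 15 → s = 60.0000
seg 4 [238.1°–275.1°] dwell: s stays 60.0000
seg 5 [275.1°–317.6°] simple-harmonic, h=-28: θ=292.6° here. β=17.5, B=42.5. -28/2·(1 − cos(π·0.4118)) = -10.1687 → s = 49.8313

49.8313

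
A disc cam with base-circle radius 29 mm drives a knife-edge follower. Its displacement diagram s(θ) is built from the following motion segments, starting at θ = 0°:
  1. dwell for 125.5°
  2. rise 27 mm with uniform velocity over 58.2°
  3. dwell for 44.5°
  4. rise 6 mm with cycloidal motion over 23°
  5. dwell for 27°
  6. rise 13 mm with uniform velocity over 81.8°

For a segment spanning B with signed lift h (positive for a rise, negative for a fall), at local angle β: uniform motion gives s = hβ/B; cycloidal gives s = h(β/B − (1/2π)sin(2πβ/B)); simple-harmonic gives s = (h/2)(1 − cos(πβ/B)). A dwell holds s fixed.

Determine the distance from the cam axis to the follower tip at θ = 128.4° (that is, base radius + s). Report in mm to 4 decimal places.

seg 1 [0°–125.5°] dwell: s stays 0.0000
seg 2 [125.5°–183.7°] uniform, h=27: θ=128.4° here. β=2.9, B=58.2. 27·2.9/58.2 = 1.3454 → s = 1.3454
radial distance = base radius + s = 29 + 1.3454 = 30.3454

30.3454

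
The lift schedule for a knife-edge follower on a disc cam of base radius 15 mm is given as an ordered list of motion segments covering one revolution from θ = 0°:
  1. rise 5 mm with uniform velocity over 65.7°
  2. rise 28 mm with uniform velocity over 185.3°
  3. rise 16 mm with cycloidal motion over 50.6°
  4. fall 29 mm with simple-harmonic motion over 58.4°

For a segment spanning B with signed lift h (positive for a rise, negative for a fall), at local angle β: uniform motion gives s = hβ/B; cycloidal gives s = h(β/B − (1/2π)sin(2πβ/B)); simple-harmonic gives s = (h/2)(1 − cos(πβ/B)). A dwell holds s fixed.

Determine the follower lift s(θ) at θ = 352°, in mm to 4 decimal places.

seg 1 [0°–65.7°] uniform, h=5: full span → s += 5 → s = 5.0000
seg 2 [65.7°–251°] uniform, h=28: full span → s += 28 → s = 33.0000
seg 3 [251°–301.6°] cycloidal, h=16: full span → s += 16 → s = 49.0000
seg 4 [301.6°–360°] simple-harmonic, h=-29: θ=352° here. β=50.4, B=58.4. -29/2·(1 − cos(π·0.8630)) = -27.6779 → s = 21.3221

21.3221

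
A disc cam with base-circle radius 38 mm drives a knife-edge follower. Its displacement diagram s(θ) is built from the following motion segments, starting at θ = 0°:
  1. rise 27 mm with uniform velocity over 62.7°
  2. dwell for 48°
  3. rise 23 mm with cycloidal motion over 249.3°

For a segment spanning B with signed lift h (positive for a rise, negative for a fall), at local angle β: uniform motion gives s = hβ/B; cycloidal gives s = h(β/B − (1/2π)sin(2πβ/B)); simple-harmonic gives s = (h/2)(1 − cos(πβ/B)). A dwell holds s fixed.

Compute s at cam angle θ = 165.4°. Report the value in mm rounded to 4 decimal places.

seg 1 [0°–62.7°] uniform, h=27: full span → s += 27 → s = 27.0000
seg 2 [62.7°–110.7°] dwell: s stays 27.0000
seg 3 [110.7°–360°] cycloidal, h=23: θ=165.4° here. β=54.7, B=249.3. 23·(0.2194 − sin(2π·0.2194)/(2π)) = 1.4534 → s = 28.4534

28.4534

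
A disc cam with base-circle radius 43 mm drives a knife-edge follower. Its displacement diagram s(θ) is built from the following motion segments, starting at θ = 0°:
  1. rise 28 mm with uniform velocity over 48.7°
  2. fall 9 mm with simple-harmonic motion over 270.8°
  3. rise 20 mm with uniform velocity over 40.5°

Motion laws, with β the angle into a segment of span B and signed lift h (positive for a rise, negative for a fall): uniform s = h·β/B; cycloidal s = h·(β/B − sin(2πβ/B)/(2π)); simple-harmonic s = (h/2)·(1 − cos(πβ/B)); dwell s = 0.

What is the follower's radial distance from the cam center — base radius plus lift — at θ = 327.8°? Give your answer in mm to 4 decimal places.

seg 1 [0°–48.7°] uniform, h=28: full span → s += 28 → s = 28.0000
seg 2 [48.7°–319.5°] simple-harmonic, h=-9: full span → s += -9 → s = 19.0000
seg 3 [319.5°–360°] uniform, h=20: θ=327.8° here. β=8.3, B=40.5. 20·8.3/40.5 = 4.0988 → s = 23.0988
radial distance = base radius + s = 43 + 23.0988 = 66.0988

66.0988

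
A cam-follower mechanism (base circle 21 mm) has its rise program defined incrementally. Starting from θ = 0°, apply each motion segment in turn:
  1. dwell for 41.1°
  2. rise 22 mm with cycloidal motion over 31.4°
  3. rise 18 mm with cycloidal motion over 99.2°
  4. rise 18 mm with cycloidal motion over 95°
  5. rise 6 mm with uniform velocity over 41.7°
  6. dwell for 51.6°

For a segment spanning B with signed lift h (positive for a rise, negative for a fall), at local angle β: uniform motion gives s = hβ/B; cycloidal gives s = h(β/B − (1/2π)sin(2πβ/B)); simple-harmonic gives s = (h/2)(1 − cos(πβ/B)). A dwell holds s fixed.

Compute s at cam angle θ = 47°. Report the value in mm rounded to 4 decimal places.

seg 1 [0°–41.1°] dwell: s stays 0.0000
seg 2 [41.1°–72.5°] cycloidal, h=22: θ=47° here. β=5.9, B=31.4. 22·(0.1879 − sin(2π·0.1879)/(2π)) = 0.8955 → s = 0.8955

0.8955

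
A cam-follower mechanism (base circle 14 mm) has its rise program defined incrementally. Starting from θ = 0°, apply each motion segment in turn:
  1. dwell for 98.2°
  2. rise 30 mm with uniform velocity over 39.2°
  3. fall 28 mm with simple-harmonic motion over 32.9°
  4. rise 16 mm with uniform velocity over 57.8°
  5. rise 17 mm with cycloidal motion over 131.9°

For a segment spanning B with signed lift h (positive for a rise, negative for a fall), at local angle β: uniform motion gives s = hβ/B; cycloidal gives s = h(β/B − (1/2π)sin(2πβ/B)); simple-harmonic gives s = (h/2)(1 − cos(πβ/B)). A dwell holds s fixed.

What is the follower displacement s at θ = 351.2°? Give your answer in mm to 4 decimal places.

seg 1 [0°–98.2°] dwell: s stays 0.0000
seg 2 [98.2°–137.4°] uniform, h=30: full span → s += 30 → s = 30.0000
seg 3 [137.4°–170.3°] simple-harmonic, h=-28: full span → s += -28 → s = 2.0000
seg 4 [170.3°–228.1°] uniform, h=16: full span → s += 16 → s = 18.0000
seg 5 [228.1°–360°] cycloidal, h=17: θ=351.2° here. β=123.1, B=131.9. 17·(0.9333 − sin(2π·0.9333)/(2π)) = 16.9671 → s = 34.9671

34.9671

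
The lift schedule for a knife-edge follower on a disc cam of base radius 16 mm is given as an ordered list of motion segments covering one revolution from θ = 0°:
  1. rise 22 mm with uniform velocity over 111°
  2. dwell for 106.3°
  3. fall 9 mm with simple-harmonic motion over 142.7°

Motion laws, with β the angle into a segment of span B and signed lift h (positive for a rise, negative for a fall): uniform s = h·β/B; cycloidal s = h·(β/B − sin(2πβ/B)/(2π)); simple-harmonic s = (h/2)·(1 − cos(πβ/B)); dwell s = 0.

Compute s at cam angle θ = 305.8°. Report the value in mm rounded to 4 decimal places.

seg 1 [0°–111°] uniform, h=22: full span → s += 22 → s = 22.0000
seg 2 [111°–217.3°] dwell: s stays 22.0000
seg 3 [217.3°–360°] simple-harmonic, h=-9: θ=305.8° here. β=88.5, B=142.7. -9/2·(1 − cos(π·0.6202)) = -6.1590 → s = 15.8410

15.8410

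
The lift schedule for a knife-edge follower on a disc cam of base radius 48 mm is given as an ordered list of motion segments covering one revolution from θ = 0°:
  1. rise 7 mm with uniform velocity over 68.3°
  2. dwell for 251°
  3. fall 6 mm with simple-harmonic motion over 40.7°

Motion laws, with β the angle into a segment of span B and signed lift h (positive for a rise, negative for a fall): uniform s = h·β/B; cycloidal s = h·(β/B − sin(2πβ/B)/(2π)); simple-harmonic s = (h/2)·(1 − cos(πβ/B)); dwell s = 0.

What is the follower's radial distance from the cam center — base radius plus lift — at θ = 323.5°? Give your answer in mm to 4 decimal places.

seg 1 [0°–68.3°] uniform, h=7: full span → s += 7 → s = 7.0000
seg 2 [68.3°–319.3°] dwell: s stays 7.0000
seg 3 [319.3°–360°] simple-harmonic, h=-6: θ=323.5° here. β=4.2, B=40.7. -6/2·(1 − cos(π·0.1032)) = -0.1563 → s = 6.8437
radial distance = base radius + s = 48 + 6.8437 = 54.8437

54.8437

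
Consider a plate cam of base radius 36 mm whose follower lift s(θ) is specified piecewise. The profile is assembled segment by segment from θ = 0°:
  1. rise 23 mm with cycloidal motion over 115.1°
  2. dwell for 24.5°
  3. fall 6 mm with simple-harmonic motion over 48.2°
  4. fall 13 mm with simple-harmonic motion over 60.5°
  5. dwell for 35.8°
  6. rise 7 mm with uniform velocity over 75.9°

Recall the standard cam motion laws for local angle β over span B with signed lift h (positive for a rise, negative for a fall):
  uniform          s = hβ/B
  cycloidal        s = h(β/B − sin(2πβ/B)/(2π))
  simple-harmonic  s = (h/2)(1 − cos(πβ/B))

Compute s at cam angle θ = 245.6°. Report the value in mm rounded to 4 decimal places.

seg 1 [0°–115.1°] cycloidal, h=23: full span → s += 23 → s = 23.0000
seg 2 [115.1°–139.6°] dwell: s stays 23.0000
seg 3 [139.6°–187.8°] simple-harmonic, h=-6: full span → s += -6 → s = 17.0000
seg 4 [187.8°–248.3°] simple-harmonic, h=-13: θ=245.6° here. β=57.8, B=60.5. -13/2·(1 − cos(π·0.9554)) = -12.9362 → s = 4.0638

4.0638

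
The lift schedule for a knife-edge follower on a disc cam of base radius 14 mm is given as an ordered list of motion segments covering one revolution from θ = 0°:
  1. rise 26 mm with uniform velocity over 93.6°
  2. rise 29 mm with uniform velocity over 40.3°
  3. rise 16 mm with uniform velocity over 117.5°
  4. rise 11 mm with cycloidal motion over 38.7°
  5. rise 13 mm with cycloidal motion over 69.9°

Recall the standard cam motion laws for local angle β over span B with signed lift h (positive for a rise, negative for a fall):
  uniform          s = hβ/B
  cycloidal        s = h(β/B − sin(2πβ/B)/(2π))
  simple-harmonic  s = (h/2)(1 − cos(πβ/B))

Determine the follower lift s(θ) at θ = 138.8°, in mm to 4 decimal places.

seg 1 [0°–93.6°] uniform, h=26: full span → s += 26 → s = 26.0000
seg 2 [93.6°–133.9°] uniform, h=29: full span → s += 29 → s = 55.0000
seg 3 [133.9°–251.4°] uniform, h=16: θ=138.8° here. β=4.9, B=117.5. 16·4.9/117.5 = 0.6672 → s = 55.6672

55.6672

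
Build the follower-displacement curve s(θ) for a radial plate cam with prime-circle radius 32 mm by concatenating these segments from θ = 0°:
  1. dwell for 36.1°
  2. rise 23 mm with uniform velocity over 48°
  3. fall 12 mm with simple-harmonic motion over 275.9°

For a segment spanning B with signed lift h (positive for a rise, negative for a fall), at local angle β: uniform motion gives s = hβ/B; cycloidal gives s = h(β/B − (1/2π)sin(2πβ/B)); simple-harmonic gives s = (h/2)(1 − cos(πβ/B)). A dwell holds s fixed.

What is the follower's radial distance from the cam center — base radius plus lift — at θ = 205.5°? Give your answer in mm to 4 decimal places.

seg 1 [0°–36.1°] dwell: s stays 0.0000
seg 2 [36.1°–84.1°] uniform, h=23: full span → s += 23 → s = 23.0000
seg 3 [84.1°–360°] simple-harmonic, h=-12: θ=205.5° here. β=121.4, B=275.9. -12/2·(1 − cos(π·0.4400)) = -4.8760 → s = 18.1240
radial distance = base radius + s = 32 + 18.1240 = 50.1240

50.1240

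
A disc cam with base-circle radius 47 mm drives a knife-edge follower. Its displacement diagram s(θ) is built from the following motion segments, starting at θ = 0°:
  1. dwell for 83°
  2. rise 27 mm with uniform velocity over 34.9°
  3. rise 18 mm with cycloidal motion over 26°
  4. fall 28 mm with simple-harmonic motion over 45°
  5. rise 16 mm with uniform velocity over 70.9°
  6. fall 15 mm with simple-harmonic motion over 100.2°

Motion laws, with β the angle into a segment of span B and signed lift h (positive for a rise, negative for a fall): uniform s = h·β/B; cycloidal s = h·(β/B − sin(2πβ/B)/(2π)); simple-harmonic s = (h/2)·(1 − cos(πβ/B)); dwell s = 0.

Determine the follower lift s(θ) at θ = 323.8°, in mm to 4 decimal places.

seg 1 [0°–83°] dwell: s stays 0.0000
seg 2 [83°–117.9°] uniform, h=27: full span → s += 27 → s = 27.0000
seg 3 [117.9°–143.9°] cycloidal, h=18: full span → s += 18 → s = 45.0000
seg 4 [143.9°–188.9°] simple-harmonic, h=-28: full span → s += -28 → s = 17.0000
seg 5 [188.9°–259.8°] uniform, h=16: full span → s += 16 → s = 33.0000
seg 6 [259.8°–360°] simple-harmonic, h=-15: θ=323.8° here. β=64, B=100.2. -15/2·(1 − cos(π·0.6387)) = -10.6661 → s = 22.3339

22.3339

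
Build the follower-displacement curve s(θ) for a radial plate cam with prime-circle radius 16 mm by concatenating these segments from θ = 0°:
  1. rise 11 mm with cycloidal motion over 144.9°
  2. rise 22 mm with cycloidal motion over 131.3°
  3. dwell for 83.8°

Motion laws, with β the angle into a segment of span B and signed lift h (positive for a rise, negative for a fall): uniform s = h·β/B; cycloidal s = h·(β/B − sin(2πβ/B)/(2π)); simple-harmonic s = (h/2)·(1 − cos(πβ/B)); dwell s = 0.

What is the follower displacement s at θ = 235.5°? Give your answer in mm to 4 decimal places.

seg 1 [0°–144.9°] cycloidal, h=11: full span → s += 11 → s = 11.0000
seg 2 [144.9°–276.2°] cycloidal, h=22: θ=235.5° here. β=90.6, B=131.3. 22·(0.6900 − sin(2π·0.6900)/(2π)) = 18.4362 → s = 29.4362

29.4362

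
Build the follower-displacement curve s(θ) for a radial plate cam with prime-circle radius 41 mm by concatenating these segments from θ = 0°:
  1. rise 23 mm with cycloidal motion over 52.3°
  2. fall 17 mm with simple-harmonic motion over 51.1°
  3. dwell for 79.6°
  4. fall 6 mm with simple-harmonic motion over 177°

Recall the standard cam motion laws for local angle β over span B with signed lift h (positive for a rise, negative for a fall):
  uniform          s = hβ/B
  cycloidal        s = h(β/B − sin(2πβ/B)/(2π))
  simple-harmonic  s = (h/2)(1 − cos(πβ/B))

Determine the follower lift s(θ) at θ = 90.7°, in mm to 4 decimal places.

seg 1 [0°–52.3°] cycloidal, h=23: full span → s += 23 → s = 23.0000
seg 2 [52.3°–103.4°] simple-harmonic, h=-17: θ=90.7° here. β=38.4, B=51.1. -17/2·(1 − cos(π·0.7515)) = -14.5381 → s = 8.4619

8.4619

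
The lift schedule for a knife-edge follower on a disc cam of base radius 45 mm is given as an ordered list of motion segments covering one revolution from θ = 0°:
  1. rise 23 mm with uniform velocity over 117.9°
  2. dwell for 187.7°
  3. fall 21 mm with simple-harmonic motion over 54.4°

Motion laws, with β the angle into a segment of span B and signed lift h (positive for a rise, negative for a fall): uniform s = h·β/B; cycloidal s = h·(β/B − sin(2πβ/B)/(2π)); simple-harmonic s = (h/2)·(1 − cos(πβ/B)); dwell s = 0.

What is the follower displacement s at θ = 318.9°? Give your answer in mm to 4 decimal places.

seg 1 [0°–117.9°] uniform, h=23: full span → s += 23 → s = 23.0000
seg 2 [117.9°–305.6°] dwell: s stays 23.0000
seg 3 [305.6°–360°] simple-harmonic, h=-21: θ=318.9° here. β=13.3, B=54.4. -21/2·(1 − cos(π·0.2445)) = -2.9479 → s = 20.0521

20.0521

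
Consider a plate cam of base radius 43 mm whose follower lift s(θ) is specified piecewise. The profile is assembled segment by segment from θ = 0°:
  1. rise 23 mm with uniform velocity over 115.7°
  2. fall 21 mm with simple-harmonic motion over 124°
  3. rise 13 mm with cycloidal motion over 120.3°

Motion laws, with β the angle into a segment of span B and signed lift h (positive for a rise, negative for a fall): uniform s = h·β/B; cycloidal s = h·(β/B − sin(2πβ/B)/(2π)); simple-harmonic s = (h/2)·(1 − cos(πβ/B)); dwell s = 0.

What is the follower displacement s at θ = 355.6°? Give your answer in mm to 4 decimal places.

seg 1 [0°–115.7°] uniform, h=23: full span → s += 23 → s = 23.0000
seg 2 [115.7°–239.7°] simple-harmonic, h=-21: full span → s += -21 → s = 2.0000
seg 3 [239.7°–360°] cycloidal, h=13: θ=355.6° here. β=115.9, B=120.3. 13·(0.9634 − sin(2π·0.9634)/(2π)) = 12.9958 → s = 14.9958

14.9958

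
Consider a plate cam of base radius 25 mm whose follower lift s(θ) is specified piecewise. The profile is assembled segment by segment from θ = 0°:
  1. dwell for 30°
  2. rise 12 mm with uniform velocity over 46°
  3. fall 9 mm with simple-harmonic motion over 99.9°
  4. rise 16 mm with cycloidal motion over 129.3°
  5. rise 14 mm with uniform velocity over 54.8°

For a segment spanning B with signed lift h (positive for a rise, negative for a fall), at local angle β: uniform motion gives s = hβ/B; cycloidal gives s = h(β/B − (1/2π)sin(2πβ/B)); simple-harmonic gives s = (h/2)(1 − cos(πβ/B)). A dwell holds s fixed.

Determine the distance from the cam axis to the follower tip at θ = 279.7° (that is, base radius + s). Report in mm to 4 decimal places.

seg 1 [0°–30°] dwell: s stays 0.0000
seg 2 [30°–76°] uniform, h=12: full span → s += 12 → s = 12.0000
seg 3 [76°–175.9°] simple-harmonic, h=-9: full span → s += -9 → s = 3.0000
seg 4 [175.9°–305.2°] cycloidal, h=16: θ=279.7° here. β=103.8, B=129.3. 16·(0.8028 − sin(2π·0.8028)/(2π)) = 15.2523 → s = 18.2523
radial distance = base radius + s = 25 + 18.2523 = 43.2523

43.2523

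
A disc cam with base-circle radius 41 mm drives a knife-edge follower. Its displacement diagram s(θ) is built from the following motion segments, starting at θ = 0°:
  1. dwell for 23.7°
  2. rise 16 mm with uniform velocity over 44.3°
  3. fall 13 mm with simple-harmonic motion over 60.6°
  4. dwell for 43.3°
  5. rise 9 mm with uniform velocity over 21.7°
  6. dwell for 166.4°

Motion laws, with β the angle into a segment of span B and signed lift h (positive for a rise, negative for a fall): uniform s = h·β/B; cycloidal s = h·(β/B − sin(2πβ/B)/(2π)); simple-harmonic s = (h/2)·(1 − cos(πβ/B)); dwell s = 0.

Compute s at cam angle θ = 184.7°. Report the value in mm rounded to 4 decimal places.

seg 1 [0°–23.7°] dwell: s stays 0.0000
seg 2 [23.7°–68°] uniform, h=16: full span → s += 16 → s = 16.0000
seg 3 [68°–128.6°] simple-harmonic, h=-13: full span → s += -13 → s = 3.0000
seg 4 [128.6°–171.9°] dwell: s stays 3.0000
seg 5 [171.9°–193.6°] uniform, h=9: θ=184.7° here. β=12.8, B=21.7. 9·12.8/21.7 = 5.3088 → s = 8.3088

8.3088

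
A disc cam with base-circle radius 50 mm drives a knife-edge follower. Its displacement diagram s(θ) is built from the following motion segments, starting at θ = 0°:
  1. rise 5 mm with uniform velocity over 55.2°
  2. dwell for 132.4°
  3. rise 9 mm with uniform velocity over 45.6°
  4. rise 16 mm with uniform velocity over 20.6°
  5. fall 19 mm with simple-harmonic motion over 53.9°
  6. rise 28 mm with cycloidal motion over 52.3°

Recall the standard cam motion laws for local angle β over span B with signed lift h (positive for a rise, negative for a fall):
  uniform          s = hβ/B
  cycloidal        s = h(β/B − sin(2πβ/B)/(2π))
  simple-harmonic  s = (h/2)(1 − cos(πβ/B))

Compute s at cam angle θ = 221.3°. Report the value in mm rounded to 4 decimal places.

seg 1 [0°–55.2°] uniform, h=5: full span → s += 5 → s = 5.0000
seg 2 [55.2°–187.6°] dwell: s stays 5.0000
seg 3 [187.6°–233.2°] uniform, h=9: θ=221.3° here. β=33.7, B=45.6. 9·33.7/45.6 = 6.6513 → s = 11.6513

11.6513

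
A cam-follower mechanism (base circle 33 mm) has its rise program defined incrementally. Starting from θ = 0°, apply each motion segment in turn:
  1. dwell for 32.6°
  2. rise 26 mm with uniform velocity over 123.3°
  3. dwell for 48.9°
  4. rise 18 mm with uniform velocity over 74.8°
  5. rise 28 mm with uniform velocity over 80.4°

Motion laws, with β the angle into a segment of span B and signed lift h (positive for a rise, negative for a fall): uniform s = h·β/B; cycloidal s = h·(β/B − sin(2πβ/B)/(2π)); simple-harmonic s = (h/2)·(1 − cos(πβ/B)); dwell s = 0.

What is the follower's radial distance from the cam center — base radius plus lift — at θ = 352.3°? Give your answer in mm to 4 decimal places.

seg 1 [0°–32.6°] dwell: s stays 0.0000
seg 2 [32.6°–155.9°] uniform, h=26: full span → s += 26 → s = 26.0000
seg 3 [155.9°–204.8°] dwell: s stays 26.0000
seg 4 [204.8°–279.6°] uniform, h=18: full span → s += 18 → s = 44.0000
seg 5 [279.6°–360°] uniform, h=28: θ=352.3° here. β=72.7, B=80.4. 28·72.7/80.4 = 25.3184 → s = 69.3184
radial distance = base radius + s = 33 + 69.3184 = 102.3184

102.3184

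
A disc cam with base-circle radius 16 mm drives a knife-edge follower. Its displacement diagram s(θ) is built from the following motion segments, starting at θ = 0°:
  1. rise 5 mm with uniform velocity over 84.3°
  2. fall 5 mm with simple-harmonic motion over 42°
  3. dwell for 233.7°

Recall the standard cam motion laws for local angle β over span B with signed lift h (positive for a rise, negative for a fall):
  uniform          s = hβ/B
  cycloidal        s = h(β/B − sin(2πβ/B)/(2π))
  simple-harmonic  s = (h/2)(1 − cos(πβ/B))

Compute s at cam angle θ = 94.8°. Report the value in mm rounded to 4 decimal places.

seg 1 [0°–84.3°] uniform, h=5: full span → s += 5 → s = 5.0000
seg 2 [84.3°–126.3°] simple-harmonic, h=-5: θ=94.8° here. β=10.5, B=42. -5/2·(1 − cos(π·0.2500)) = -0.7322 → s = 4.2678

4.2678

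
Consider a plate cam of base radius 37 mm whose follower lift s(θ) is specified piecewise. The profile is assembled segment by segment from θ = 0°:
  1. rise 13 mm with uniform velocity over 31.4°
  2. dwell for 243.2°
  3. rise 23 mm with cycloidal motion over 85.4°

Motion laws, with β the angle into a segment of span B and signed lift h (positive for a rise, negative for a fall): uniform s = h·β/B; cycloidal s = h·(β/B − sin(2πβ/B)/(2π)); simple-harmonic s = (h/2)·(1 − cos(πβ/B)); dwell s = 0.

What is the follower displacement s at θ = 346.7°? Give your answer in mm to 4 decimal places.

seg 1 [0°–31.4°] uniform, h=13: full span → s += 13 → s = 13.0000
seg 2 [31.4°–274.6°] dwell: s stays 13.0000
seg 3 [274.6°–360°] cycloidal, h=23: θ=346.7° here. β=72.1, B=85.4. 23·(0.8443 − sin(2π·0.8443)/(2π)) = 22.4551 → s = 35.4551

35.4551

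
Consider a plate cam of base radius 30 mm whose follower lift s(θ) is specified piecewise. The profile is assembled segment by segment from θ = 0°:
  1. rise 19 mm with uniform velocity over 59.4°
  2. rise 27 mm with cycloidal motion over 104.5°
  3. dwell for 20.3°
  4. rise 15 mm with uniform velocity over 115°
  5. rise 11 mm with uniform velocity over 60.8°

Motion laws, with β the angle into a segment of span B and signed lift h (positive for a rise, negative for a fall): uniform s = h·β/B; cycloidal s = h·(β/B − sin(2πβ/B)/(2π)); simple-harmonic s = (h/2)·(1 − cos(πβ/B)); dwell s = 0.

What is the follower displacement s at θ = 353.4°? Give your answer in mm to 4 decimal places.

seg 1 [0°–59.4°] uniform, h=19: full span → s += 19 → s = 19.0000
seg 2 [59.4°–163.9°] cycloidal, h=27: full span → s += 27 → s = 46.0000
seg 3 [163.9°–184.2°] dwell: s stays 46.0000
seg 4 [184.2°–299.2°] uniform, h=15: full span → s += 15 → s = 61.0000
seg 5 [299.2°–360°] uniform, h=11: θ=353.4° here. β=54.2, B=60.8. 11·54.2/60.8 = 9.8059 → s = 70.8059

70.8059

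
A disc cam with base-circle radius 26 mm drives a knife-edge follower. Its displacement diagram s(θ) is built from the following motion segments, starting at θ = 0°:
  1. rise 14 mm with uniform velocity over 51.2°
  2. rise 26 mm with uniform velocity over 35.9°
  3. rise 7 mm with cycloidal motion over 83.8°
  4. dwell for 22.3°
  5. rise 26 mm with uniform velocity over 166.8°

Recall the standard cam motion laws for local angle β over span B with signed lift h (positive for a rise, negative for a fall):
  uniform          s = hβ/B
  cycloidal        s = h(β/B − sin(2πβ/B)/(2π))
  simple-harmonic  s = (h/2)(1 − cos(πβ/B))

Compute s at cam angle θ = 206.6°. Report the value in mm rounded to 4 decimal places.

seg 1 [0°–51.2°] uniform, h=14: full span → s += 14 → s = 14.0000
seg 2 [51.2°–87.1°] uniform, h=26: full span → s += 26 → s = 40.0000
seg 3 [87.1°–170.9°] cycloidal, h=7: full span → s += 7 → s = 47.0000
seg 4 [170.9°–193.2°] dwell: s stays 47.0000
seg 5 [193.2°–360°] uniform, h=26: θ=206.6° here. β=13.4, B=166.8. 26·13.4/166.8 = 2.0887 → s = 49.0887

49.0887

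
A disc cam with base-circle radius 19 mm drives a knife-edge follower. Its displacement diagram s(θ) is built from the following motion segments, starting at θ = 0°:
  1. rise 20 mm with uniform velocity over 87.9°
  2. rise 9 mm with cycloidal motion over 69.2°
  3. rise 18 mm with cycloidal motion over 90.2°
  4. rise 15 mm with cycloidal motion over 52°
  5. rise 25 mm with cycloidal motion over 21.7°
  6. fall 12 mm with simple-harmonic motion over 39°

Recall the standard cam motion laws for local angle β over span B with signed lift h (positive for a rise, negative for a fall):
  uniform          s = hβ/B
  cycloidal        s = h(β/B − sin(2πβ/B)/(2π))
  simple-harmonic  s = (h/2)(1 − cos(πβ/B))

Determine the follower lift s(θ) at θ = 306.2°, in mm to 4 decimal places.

seg 1 [0°–87.9°] uniform, h=20: full span → s += 20 → s = 20.0000
seg 2 [87.9°–157.1°] cycloidal, h=9: full span → s += 9 → s = 29.0000
seg 3 [157.1°–247.3°] cycloidal, h=18: full span → s += 18 → s = 47.0000
seg 4 [247.3°–299.3°] cycloidal, h=15: full span → s += 15 → s = 62.0000
seg 5 [299.3°–321°] cycloidal, h=25: θ=306.2° here. β=6.9, B=21.7. 25·(0.3180 − sin(2π·0.3180)/(2π)) = 4.3278 → s = 66.3278

66.3278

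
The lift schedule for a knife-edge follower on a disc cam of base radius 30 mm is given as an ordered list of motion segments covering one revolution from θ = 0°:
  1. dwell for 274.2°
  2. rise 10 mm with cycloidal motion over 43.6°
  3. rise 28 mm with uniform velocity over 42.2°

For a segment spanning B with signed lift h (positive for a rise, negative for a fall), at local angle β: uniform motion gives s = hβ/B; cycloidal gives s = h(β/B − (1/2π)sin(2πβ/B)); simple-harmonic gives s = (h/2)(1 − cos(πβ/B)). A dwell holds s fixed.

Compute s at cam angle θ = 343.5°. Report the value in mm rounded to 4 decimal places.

seg 1 [0°–274.2°] dwell: s stays 0.0000
seg 2 [274.2°–317.8°] cycloidal, h=10: full span → s += 10 → s = 10.0000
seg 3 [317.8°–360°] uniform, h=28: θ=343.5° here. β=25.7, B=42.2. 28·25.7/42.2 = 17.0521 → s = 27.0521

27.0521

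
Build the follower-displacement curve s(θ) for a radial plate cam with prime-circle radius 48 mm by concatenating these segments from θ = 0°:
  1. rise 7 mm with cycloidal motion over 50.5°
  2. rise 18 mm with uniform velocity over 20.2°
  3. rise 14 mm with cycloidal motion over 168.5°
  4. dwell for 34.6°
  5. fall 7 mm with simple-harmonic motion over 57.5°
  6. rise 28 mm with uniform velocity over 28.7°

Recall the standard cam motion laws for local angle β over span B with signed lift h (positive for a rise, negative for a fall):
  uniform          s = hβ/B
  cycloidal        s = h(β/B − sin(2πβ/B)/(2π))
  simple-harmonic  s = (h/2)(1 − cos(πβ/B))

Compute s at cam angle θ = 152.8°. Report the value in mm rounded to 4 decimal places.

seg 1 [0°–50.5°] cycloidal, h=7: full span → s += 7 → s = 7.0000
seg 2 [50.5°–70.7°] uniform, h=18: full span → s += 18 → s = 25.0000
seg 3 [70.7°–239.2°] cycloidal, h=14: θ=152.8° here. β=82.1, B=168.5. 14·(0.4872 − sin(2π·0.4872)/(2π)) = 6.6429 → s = 31.6429

31.6429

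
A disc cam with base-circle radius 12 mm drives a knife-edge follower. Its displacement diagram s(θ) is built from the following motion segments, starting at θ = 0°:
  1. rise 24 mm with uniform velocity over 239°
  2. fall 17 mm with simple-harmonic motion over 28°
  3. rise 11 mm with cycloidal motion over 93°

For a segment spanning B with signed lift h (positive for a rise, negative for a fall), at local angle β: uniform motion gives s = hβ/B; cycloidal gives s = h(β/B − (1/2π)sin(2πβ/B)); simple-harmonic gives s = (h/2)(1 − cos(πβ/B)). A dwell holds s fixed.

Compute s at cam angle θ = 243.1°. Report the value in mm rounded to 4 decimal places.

seg 1 [0°–239°] uniform, h=24: full span → s += 24 → s = 24.0000
seg 2 [239°–267°] simple-harmonic, h=-17: θ=243.1° here. β=4.1, B=28. -17/2·(1 − cos(π·0.1464)) = -0.8836 → s = 23.1164

23.1164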